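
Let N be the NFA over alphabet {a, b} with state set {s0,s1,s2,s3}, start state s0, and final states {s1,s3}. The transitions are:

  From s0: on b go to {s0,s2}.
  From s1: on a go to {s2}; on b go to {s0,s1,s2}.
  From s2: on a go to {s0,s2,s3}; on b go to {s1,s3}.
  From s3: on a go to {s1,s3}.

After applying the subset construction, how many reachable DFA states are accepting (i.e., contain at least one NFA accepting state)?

Start state of the DFA: {s0}.
{s0} --a--> ∅  [new]
{s0} --b--> {s0,s2}  [new]
∅ --a--> ∅  [seen]
∅ --b--> ∅  [seen]
{s0,s2} --a--> {s0,s2,s3}  [new]
{s0,s2} --b--> {s0,s1,s2,s3}  [new]
{s0,s2,s3} --a--> {s0,s1,s2,s3}  [seen]
{s0,s2,s3} --b--> {s0,s1,s2,s3}  [seen]
{s0,s1,s2,s3} --a--> {s0,s1,s2,s3}  [seen]
{s0,s1,s2,s3} --b--> {s0,s1,s2,s3}  [seen]
Reachable DFA states: {s0}, ∅, {s0,s2}, {s0,s2,s3}, {s0,s1,s2,s3}.
Accepting DFA states (contain an NFA accepting state): {s0,s2,s3}, {s0,s1,s2,s3}.

2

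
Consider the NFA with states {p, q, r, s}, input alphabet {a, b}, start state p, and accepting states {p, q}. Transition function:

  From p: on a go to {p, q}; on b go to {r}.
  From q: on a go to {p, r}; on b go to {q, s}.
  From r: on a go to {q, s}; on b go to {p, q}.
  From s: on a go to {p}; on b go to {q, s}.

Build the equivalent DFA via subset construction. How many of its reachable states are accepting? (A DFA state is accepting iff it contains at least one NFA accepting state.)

Start state of the DFA: {p}.
{p} --a--> {p, q}  [new]
{p} --b--> {r}  [new]
{p, q} --a--> {p, q, r}  [new]
{p, q} --b--> {q, r, s}  [new]
{r} --a--> {q, s}  [new]
{r} --b--> {p, q}  [seen]
{p, q, r} --a--> {p, q, r, s}  [new]
{p, q, r} --b--> {p, q, r, s}  [seen]
{q, r, s} --a--> {p, q, r, s}  [seen]
{q, r, s} --b--> {p, q, s}  [new]
{q, s} --a--> {p, r}  [new]
{q, s} --b--> {q, s}  [seen]
{p, q, r, s} --a--> {p, q, r, s}  [seen]
{p, q, r, s} --b--> {p, q, r, s}  [seen]
{p, q, s} --a--> {p, q, r}  [seen]
{p, q, s} --b--> {q, r, s}  [seen]
{p, r} --a--> {p, q, s}  [seen]
{p, r} --b--> {p, q, r}  [seen]
Reachable DFA states: {p}, {p, q}, {r}, {p, q, r}, {q, r, s}, {q, s}, {p, q, r, s}, {p, q, s}, {p, r}.
Accepting DFA states (contain an NFA accepting state): {p}, {p, q}, {p, q, r}, {q, r, s}, {q, s}, {p, q, r, s}, {p, q, s}, {p, r}.

8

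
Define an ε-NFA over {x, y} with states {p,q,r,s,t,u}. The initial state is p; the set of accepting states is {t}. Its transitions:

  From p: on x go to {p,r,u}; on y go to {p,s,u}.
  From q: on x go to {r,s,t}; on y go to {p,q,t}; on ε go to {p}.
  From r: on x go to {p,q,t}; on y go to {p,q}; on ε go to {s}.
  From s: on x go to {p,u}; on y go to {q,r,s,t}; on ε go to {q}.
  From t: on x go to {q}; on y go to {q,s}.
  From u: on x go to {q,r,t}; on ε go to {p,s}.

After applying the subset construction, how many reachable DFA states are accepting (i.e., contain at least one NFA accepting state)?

Start state of the DFA: {p} (ε-closure of the NFA start).
{p} --x--> {p,q,r,s,u}  [new]
{p} --y--> {p,q,s,u}  [new]
{p,q,r,s,u} --x--> {p,q,r,s,t,u}  [new]
{p,q,r,s,u} --y--> {p,q,r,s,t,u}  [seen]
{p,q,s,u} --x--> {p,q,r,s,t,u}  [seen]
{p,q,s,u} --y--> {p,q,r,s,t,u}  [seen]
{p,q,r,s,t,u} --x--> {p,q,r,s,t,u}  [seen]
{p,q,r,s,t,u} --y--> {p,q,r,s,t,u}  [seen]
Reachable DFA states: {p}, {p,q,r,s,u}, {p,q,s,u}, {p,q,r,s,t,u}.
Accepting DFA states (contain an NFA accepting state): {p,q,r,s,t,u}.

1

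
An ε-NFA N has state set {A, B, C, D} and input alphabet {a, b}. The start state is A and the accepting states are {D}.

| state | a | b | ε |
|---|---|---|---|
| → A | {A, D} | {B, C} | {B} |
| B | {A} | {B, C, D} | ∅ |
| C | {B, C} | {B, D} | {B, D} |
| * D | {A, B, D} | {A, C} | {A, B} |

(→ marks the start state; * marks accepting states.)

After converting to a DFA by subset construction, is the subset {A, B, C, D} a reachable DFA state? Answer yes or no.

yes

Start state of the DFA: {A, B} (ε-closure of the NFA start).
{A, B} --a--> {A, B, D}  [new]
{A, B} --b--> {A, B, C, D}  [new]
{A, B, D} --a--> {A, B, D}  [seen]
{A, B, D} --b--> {A, B, C, D}  [seen]
{A, B, C, D} --a--> {A, B, C, D}  [seen]
{A, B, C, D} --b--> {A, B, C, D}  [seen]
Reachable DFA states: {A, B}, {A, B, D}, {A, B, C, D}.
{A, B, C, D} is among them.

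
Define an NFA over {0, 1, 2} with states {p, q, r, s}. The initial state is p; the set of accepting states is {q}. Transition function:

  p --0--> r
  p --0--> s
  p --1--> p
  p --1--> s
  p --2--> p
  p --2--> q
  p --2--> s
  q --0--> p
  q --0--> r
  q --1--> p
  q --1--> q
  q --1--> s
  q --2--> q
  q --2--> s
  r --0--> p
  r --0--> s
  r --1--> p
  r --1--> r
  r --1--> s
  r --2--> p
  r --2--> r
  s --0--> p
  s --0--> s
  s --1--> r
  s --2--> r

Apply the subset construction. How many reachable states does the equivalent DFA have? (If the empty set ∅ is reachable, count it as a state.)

Start state of the DFA: {p}.
{p} --0--> {r, s}  [new]
{p} --1--> {p, s}  [new]
{p} --2--> {p, q, s}  [new]
{r, s} --0--> {p, s}  [seen]
{r, s} --1--> {p, r, s}  [new]
{r, s} --2--> {p, r}  [new]
{p, s} --0--> {p, r, s}  [seen]
{p, s} --1--> {p, r, s}  [seen]
{p, s} --2--> {p, q, r, s}  [new]
{p, q, s} --0--> {p, r, s}  [seen]
{p, q, s} --1--> {p, q, r, s}  [seen]
{p, q, s} --2--> {p, q, r, s}  [seen]
{p, r, s} --0--> {p, r, s}  [seen]
{p, r, s} --1--> {p, r, s}  [seen]
{p, r, s} --2--> {p, q, r, s}  [seen]
{p, r} --0--> {p, r, s}  [seen]
{p, r} --1--> {p, r, s}  [seen]
{p, r} --2--> {p, q, r, s}  [seen]
{p, q, r, s} --0--> {p, r, s}  [seen]
{p, q, r, s} --1--> {p, q, r, s}  [seen]
{p, q, r, s} --2--> {p, q, r, s}  [seen]
Reachable DFA states: {p}, {r, s}, {p, s}, {p, q, s}, {p, r, s}, {p, r}, {p, q, r, s}.

7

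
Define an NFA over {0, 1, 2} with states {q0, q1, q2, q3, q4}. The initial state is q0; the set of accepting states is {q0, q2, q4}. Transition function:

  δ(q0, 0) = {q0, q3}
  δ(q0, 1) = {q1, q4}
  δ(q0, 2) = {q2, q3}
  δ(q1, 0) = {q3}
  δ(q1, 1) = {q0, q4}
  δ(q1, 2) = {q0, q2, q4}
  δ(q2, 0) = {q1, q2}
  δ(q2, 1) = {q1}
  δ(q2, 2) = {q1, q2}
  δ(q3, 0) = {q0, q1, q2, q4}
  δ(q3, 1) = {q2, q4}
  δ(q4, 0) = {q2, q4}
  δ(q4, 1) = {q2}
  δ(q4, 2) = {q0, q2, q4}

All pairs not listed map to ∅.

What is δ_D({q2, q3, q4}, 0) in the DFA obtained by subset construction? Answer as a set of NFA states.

{q0, q1, q2, q4}

δ(q2,0) = {q1, q2}; δ(q3,0) = {q0, q1, q2, q4}; δ(q4,0) = {q2, q4}.
Union: {q0, q1, q2, q4}.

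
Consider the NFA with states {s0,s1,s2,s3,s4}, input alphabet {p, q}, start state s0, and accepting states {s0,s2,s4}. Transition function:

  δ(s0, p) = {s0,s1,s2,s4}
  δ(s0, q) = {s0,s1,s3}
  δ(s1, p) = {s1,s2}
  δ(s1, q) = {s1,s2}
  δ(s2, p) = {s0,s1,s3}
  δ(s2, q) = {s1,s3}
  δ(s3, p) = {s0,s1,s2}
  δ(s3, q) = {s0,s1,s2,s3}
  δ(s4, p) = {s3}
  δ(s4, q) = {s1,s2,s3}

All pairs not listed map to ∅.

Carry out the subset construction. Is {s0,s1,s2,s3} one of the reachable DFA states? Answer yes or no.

yes

Start state of the DFA: {s0}.
{s0} --p--> {s0,s1,s2,s4}  [new]
{s0} --q--> {s0,s1,s3}  [new]
{s0,s1,s2,s4} --p--> {s0,s1,s2,s3,s4}  [new]
{s0,s1,s2,s4} --q--> {s0,s1,s2,s3}  [new]
{s0,s1,s3} --p--> {s0,s1,s2,s4}  [seen]
{s0,s1,s3} --q--> {s0,s1,s2,s3}  [seen]
{s0,s1,s2,s3,s4} --p--> {s0,s1,s2,s3,s4}  [seen]
{s0,s1,s2,s3,s4} --q--> {s0,s1,s2,s3}  [seen]
{s0,s1,s2,s3} --p--> {s0,s1,s2,s3,s4}  [seen]
{s0,s1,s2,s3} --q--> {s0,s1,s2,s3}  [seen]
Reachable DFA states: {s0}, {s0,s1,s2,s4}, {s0,s1,s3}, {s0,s1,s2,s3,s4}, {s0,s1,s2,s3}.
{s0,s1,s2,s3} is among them.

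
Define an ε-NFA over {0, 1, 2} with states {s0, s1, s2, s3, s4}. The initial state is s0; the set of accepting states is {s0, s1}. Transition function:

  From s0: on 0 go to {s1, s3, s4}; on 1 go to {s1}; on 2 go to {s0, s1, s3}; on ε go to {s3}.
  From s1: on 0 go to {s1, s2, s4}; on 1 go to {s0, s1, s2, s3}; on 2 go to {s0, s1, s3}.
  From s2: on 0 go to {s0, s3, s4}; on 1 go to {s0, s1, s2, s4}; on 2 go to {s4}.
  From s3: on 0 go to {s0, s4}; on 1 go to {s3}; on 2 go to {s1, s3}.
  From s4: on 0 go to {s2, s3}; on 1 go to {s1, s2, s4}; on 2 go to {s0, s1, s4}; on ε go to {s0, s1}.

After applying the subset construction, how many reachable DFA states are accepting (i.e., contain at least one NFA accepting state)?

Start state of the DFA: {s0, s3} (ε-closure of the NFA start).
{s0, s3} --0--> {s0, s1, s3, s4}  [new]
{s0, s3} --1--> {s1, s3}  [new]
{s0, s3} --2--> {s0, s1, s3}  [new]
{s0, s1, s3, s4} --0--> {s0, s1, s2, s3, s4}  [new]
{s0, s1, s3, s4} --1--> {s0, s1, s2, s3, s4}  [seen]
{s0, s1, s3, s4} --2--> {s0, s1, s3, s4}  [seen]
{s1, s3} --0--> {s0, s1, s2, s3, s4}  [seen]
{s1, s3} --1--> {s0, s1, s2, s3}  [new]
{s1, s3} --2--> {s0, s1, s3}  [seen]
{s0, s1, s3} --0--> {s0, s1, s2, s3, s4}  [seen]
{s0, s1, s3} --1--> {s0, s1, s2, s3}  [seen]
{s0, s1, s3} --2--> {s0, s1, s3}  [seen]
{s0, s1, s2, s3, s4} --0--> {s0, s1, s2, s3, s4}  [seen]
{s0, s1, s2, s3, s4} --1--> {s0, s1, s2, s3, s4}  [seen]
{s0, s1, s2, s3, s4} --2--> {s0, s1, s3, s4}  [seen]
{s0, s1, s2, s3} --0--> {s0, s1, s2, s3, s4}  [seen]
{s0, s1, s2, s3} --1--> {s0, s1, s2, s3, s4}  [seen]
{s0, s1, s2, s3} --2--> {s0, s1, s3, s4}  [seen]
Reachable DFA states: {s0, s3}, {s0, s1, s3, s4}, {s1, s3}, {s0, s1, s3}, {s0, s1, s2, s3, s4}, {s0, s1, s2, s3}.
Accepting DFA states (contain an NFA accepting state): {s0, s3}, {s0, s1, s3, s4}, {s1, s3}, {s0, s1, s3}, {s0, s1, s2, s3, s4}, {s0, s1, s2, s3}.

6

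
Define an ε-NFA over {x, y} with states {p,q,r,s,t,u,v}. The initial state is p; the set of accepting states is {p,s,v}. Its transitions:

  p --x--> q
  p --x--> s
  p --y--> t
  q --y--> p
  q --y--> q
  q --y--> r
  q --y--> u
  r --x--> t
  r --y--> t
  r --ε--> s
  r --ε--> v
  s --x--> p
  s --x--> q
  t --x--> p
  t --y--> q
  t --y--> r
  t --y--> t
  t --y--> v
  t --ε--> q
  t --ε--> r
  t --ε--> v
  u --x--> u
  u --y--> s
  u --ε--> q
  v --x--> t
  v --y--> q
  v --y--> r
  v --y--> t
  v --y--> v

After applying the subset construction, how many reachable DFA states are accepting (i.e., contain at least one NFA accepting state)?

Start state of the DFA: {p} (ε-closure of the NFA start).
{p} --x--> {q,s}  [new]
{p} --y--> {q,r,s,t,v}  [new]
{q,s} --x--> {p,q}  [new]
{q,s} --y--> {p,q,r,s,u,v}  [new]
{q,r,s,t,v} --x--> {p,q,r,s,t,v}  [new]
{q,r,s,t,v} --y--> {p,q,r,s,t,u,v}  [new]
{p,q} --x--> {q,s}  [seen]
{p,q} --y--> {p,q,r,s,t,u,v}  [seen]
{p,q,r,s,u,v} --x--> {p,q,r,s,t,u,v}  [seen]
{p,q,r,s,u,v} --y--> {p,q,r,s,t,u,v}  [seen]
{p,q,r,s,t,v} --x--> {p,q,r,s,t,v}  [seen]
{p,q,r,s,t,v} --y--> {p,q,r,s,t,u,v}  [seen]
{p,q,r,s,t,u,v} --x--> {p,q,r,s,t,u,v}  [seen]
{p,q,r,s,t,u,v} --y--> {p,q,r,s,t,u,v}  [seen]
Reachable DFA states: {p}, {q,s}, {q,r,s,t,v}, {p,q}, {p,q,r,s,u,v}, {p,q,r,s,t,v}, {p,q,r,s,t,u,v}.
Accepting DFA states (contain an NFA accepting state): {p}, {q,s}, {q,r,s,t,v}, {p,q}, {p,q,r,s,u,v}, {p,q,r,s,t,v}, {p,q,r,s,t,u,v}.

7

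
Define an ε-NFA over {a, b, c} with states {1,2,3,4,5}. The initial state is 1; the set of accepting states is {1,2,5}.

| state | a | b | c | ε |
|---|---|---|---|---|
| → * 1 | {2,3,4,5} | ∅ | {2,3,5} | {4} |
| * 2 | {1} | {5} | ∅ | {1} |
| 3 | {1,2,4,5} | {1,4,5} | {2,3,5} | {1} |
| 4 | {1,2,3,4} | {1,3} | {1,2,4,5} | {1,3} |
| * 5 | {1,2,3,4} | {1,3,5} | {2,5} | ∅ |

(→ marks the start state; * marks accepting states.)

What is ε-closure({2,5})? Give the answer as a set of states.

Begin with {2,5}.
2 →ε {1}; add 1.
1 →ε {4}; add 4.
4 →ε {1,3}; add 3.
ε-closure = {1,2,3,4,5}.

{1,2,3,4,5}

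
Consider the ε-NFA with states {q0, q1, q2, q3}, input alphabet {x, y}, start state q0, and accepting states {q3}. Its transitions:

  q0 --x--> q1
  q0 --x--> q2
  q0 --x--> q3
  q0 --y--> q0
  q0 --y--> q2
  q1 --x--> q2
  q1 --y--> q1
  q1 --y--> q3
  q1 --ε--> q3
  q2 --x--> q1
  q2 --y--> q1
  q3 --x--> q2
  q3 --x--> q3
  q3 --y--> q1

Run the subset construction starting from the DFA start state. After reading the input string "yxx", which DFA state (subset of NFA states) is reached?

Start: {q0}.
δ(q0,y) = {q0, q2}.
Union: {q0, q2}.
After y: {q0, q2}.
δ(q0,x) = {q1, q2, q3}; δ(q2,x) = {q1}.
Union: {q1, q2, q3}.
After x: {q1, q2, q3}.
δ(q1,x) = {q2}; δ(q2,x) = {q1}; δ(q3,x) = {q2, q3}.
Union: {q1, q2, q3}.
After x: {q1, q2, q3}.

{q1, q2, q3}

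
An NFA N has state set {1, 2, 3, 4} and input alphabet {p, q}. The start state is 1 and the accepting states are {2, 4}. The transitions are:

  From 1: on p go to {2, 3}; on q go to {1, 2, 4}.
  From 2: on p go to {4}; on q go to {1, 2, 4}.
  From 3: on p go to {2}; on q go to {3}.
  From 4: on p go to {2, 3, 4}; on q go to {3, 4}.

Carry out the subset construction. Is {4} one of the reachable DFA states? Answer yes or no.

no

Start state of the DFA: {1}.
{1} --p--> {2, 3}  [new]
{1} --q--> {1, 2, 4}  [new]
{2, 3} --p--> {2, 4}  [new]
{2, 3} --q--> {1, 2, 3, 4}  [new]
{1, 2, 4} --p--> {2, 3, 4}  [new]
{1, 2, 4} --q--> {1, 2, 3, 4}  [seen]
{2, 4} --p--> {2, 3, 4}  [seen]
{2, 4} --q--> {1, 2, 3, 4}  [seen]
{1, 2, 3, 4} --p--> {2, 3, 4}  [seen]
{1, 2, 3, 4} --q--> {1, 2, 3, 4}  [seen]
{2, 3, 4} --p--> {2, 3, 4}  [seen]
{2, 3, 4} --q--> {1, 2, 3, 4}  [seen]
Reachable DFA states: {1}, {2, 3}, {1, 2, 4}, {2, 4}, {1, 2, 3, 4}, {2, 3, 4}.
{4} is not among them.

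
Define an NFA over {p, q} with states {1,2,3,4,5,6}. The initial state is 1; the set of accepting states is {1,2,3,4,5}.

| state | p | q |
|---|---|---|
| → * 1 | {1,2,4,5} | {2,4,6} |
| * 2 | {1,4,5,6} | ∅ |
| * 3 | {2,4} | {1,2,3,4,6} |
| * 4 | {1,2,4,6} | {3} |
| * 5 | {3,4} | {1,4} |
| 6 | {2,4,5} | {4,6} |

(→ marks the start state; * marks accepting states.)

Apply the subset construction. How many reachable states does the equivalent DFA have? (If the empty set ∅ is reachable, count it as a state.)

Start state of the DFA: {1}.
{1} --p--> {1,2,4,5}  [new]
{1} --q--> {2,4,6}  [new]
{1,2,4,5} --p--> {1,2,3,4,5,6}  [new]
{1,2,4,5} --q--> {1,2,3,4,6}  [new]
{2,4,6} --p--> {1,2,4,5,6}  [new]
{2,4,6} --q--> {3,4,6}  [new]
{1,2,3,4,5,6} --p--> {1,2,3,4,5,6}  [seen]
{1,2,3,4,5,6} --q--> {1,2,3,4,6}  [seen]
{1,2,3,4,6} --p--> {1,2,4,5,6}  [seen]
{1,2,3,4,6} --q--> {1,2,3,4,6}  [seen]
{1,2,4,5,6} --p--> {1,2,3,4,5,6}  [seen]
{1,2,4,5,6} --q--> {1,2,3,4,6}  [seen]
{3,4,6} --p--> {1,2,4,5,6}  [seen]
{3,4,6} --q--> {1,2,3,4,6}  [seen]
Reachable DFA states: {1}, {1,2,4,5}, {2,4,6}, {1,2,3,4,5,6}, {1,2,3,4,6}, {1,2,4,5,6}, {3,4,6}.

7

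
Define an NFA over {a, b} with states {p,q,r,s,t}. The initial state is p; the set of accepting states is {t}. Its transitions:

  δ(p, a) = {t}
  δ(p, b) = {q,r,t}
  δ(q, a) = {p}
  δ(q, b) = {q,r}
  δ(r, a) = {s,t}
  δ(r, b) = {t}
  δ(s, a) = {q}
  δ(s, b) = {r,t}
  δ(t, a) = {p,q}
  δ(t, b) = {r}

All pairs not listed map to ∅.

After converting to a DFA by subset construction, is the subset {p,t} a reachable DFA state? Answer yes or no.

yes

Start state of the DFA: {p}.
{p} --a--> {t}  [new]
{p} --b--> {q,r,t}  [new]
{t} --a--> {p,q}  [new]
{t} --b--> {r}  [new]
{q,r,t} --a--> {p,q,s,t}  [new]
{q,r,t} --b--> {q,r,t}  [seen]
{p,q} --a--> {p,t}  [new]
{p,q} --b--> {q,r,t}  [seen]
{r} --a--> {s,t}  [new]
{r} --b--> {t}  [seen]
{p,q,s,t} --a--> {p,q,t}  [new]
{p,q,s,t} --b--> {q,r,t}  [seen]
{p,t} --a--> {p,q,t}  [seen]
{p,t} --b--> {q,r,t}  [seen]
{s,t} --a--> {p,q}  [seen]
{s,t} --b--> {r,t}  [new]
{p,q,t} --a--> {p,q,t}  [seen]
{p,q,t} --b--> {q,r,t}  [seen]
{r,t} --a--> {p,q,s,t}  [seen]
{r,t} --b--> {r,t}  [seen]
Reachable DFA states: {p}, {t}, {q,r,t}, {p,q}, {r}, {p,q,s,t}, {p,t}, {s,t}, {p,q,t}, {r,t}.
{p,t} is among them.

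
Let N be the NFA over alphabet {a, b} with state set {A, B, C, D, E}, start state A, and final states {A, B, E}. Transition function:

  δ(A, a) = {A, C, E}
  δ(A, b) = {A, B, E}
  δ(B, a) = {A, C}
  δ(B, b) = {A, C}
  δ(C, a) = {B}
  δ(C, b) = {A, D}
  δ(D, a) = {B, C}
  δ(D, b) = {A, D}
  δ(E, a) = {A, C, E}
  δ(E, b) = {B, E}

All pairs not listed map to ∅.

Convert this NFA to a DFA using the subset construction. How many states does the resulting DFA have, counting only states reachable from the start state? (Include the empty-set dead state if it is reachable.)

Start state of the DFA: {A}.
{A} --a--> {A, C, E}  [new]
{A} --b--> {A, B, E}  [new]
{A, C, E} --a--> {A, B, C, E}  [new]
{A, C, E} --b--> {A, B, D, E}  [new]
{A, B, E} --a--> {A, C, E}  [seen]
{A, B, E} --b--> {A, B, C, E}  [seen]
{A, B, C, E} --a--> {A, B, C, E}  [seen]
{A, B, C, E} --b--> {A, B, C, D, E}  [new]
{A, B, D, E} --a--> {A, B, C, E}  [seen]
{A, B, D, E} --b--> {A, B, C, D, E}  [seen]
{A, B, C, D, E} --a--> {A, B, C, E}  [seen]
{A, B, C, D, E} --b--> {A, B, C, D, E}  [seen]
Reachable DFA states: {A}, {A, C, E}, {A, B, E}, {A, B, C, E}, {A, B, D, E}, {A, B, C, D, E}.

6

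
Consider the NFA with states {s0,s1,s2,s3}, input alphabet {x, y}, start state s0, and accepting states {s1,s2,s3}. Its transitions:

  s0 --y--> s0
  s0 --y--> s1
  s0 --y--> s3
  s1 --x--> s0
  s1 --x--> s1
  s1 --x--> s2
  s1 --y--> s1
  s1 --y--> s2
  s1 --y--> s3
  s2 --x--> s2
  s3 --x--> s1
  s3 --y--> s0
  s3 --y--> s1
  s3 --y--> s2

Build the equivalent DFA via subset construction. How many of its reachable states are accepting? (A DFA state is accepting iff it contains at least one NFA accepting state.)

Start state of the DFA: {s0}.
{s0} --x--> ∅  [new]
{s0} --y--> {s0,s1,s3}  [new]
∅ --x--> ∅  [seen]
∅ --y--> ∅  [seen]
{s0,s1,s3} --x--> {s0,s1,s2}  [new]
{s0,s1,s3} --y--> {s0,s1,s2,s3}  [new]
{s0,s1,s2} --x--> {s0,s1,s2}  [seen]
{s0,s1,s2} --y--> {s0,s1,s2,s3}  [seen]
{s0,s1,s2,s3} --x--> {s0,s1,s2}  [seen]
{s0,s1,s2,s3} --y--> {s0,s1,s2,s3}  [seen]
Reachable DFA states: {s0}, ∅, {s0,s1,s3}, {s0,s1,s2}, {s0,s1,s2,s3}.
Accepting DFA states (contain an NFA accepting state): {s0,s1,s3}, {s0,s1,s2}, {s0,s1,s2,s3}.

3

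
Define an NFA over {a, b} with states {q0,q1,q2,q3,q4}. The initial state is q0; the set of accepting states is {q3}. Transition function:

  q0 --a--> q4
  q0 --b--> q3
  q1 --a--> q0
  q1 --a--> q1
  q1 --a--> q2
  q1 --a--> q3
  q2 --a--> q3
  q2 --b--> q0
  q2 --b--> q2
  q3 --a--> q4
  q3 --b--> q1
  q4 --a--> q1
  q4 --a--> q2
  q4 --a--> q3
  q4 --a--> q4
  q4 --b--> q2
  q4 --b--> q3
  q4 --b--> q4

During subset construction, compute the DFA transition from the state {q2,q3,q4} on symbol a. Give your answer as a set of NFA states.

{q1,q2,q3,q4}

δ(q2,a) = {q3}; δ(q3,a) = {q4}; δ(q4,a) = {q1,q2,q3,q4}.
Union: {q1,q2,q3,q4}.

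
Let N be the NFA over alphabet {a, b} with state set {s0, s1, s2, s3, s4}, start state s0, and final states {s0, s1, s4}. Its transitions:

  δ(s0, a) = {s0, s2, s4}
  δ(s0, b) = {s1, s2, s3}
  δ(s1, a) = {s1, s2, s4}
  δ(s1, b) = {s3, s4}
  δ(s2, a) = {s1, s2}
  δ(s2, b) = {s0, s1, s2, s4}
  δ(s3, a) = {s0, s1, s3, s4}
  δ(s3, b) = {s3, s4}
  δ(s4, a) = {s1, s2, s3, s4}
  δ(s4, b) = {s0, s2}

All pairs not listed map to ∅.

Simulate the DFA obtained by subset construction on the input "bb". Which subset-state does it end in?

{s0, s1, s2, s3, s4}

Start: {s0}.
δ(s0,b) = {s1, s2, s3}.
Union: {s1, s2, s3}.
After b: {s1, s2, s3}.
δ(s1,b) = {s3, s4}; δ(s2,b) = {s0, s1, s2, s4}; δ(s3,b) = {s3, s4}.
Union: {s0, s1, s2, s3, s4}.
After b: {s0, s1, s2, s3, s4}.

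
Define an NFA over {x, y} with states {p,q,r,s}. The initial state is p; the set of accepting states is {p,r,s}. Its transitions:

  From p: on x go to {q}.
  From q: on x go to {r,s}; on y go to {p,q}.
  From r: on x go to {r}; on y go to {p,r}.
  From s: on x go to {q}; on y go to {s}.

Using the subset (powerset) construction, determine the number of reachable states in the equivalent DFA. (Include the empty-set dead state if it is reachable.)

10

Start state of the DFA: {p}.
{p} --x--> {q}  [new]
{p} --y--> ∅  [new]
{q} --x--> {r,s}  [new]
{q} --y--> {p,q}  [new]
∅ --x--> ∅  [seen]
∅ --y--> ∅  [seen]
{r,s} --x--> {q,r}  [new]
{r,s} --y--> {p,r,s}  [new]
{p,q} --x--> {q,r,s}  [new]
{p,q} --y--> {p,q}  [seen]
{q,r} --x--> {r,s}  [seen]
{q,r} --y--> {p,q,r}  [new]
{p,r,s} --x--> {q,r}  [seen]
{p,r,s} --y--> {p,r,s}  [seen]
{q,r,s} --x--> {q,r,s}  [seen]
{q,r,s} --y--> {p,q,r,s}  [new]
{p,q,r} --x--> {q,r,s}  [seen]
{p,q,r} --y--> {p,q,r}  [seen]
{p,q,r,s} --x--> {q,r,s}  [seen]
{p,q,r,s} --y--> {p,q,r,s}  [seen]
Reachable DFA states: {p}, {q}, ∅, {r,s}, {p,q}, {q,r}, {p,r,s}, {q,r,s}, {p,q,r}, {p,q,r,s}.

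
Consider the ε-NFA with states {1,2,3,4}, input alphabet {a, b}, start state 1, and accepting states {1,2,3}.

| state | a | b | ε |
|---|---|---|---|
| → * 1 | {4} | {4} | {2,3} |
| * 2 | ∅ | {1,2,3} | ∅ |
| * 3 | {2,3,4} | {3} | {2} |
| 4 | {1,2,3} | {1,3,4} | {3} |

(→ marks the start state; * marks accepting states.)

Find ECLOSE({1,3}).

{1,2,3}

Begin with {1,3}.
1 →ε {2,3}; add 2.
ε-closure = {1,2,3}.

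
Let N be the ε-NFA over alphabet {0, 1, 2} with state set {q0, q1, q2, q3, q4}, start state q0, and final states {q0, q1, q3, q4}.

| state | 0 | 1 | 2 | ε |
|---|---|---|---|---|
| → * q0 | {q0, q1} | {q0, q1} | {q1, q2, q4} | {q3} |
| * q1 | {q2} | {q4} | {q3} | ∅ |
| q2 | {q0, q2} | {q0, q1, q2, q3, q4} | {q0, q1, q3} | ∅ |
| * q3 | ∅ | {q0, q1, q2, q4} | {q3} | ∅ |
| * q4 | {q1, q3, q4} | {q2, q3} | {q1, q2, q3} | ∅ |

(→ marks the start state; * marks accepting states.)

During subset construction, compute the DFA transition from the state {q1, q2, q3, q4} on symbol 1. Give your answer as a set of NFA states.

{q0, q1, q2, q3, q4}

δ(q1,1) = {q4}; δ(q2,1) = {q0, q1, q2, q3, q4}; δ(q3,1) = {q0, q1, q2, q4}; δ(q4,1) = {q2, q3}.
Union: {q0, q1, q2, q3, q4}.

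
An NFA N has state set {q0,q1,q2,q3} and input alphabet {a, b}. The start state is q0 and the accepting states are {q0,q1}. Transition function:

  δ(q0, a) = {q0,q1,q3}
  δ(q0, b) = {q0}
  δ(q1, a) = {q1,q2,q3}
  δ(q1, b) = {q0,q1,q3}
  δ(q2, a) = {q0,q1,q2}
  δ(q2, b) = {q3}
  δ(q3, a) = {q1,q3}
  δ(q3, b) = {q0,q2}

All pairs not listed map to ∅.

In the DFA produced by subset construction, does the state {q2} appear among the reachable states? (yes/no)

no

Start state of the DFA: {q0}.
{q0} --a--> {q0,q1,q3}  [new]
{q0} --b--> {q0}  [seen]
{q0,q1,q3} --a--> {q0,q1,q2,q3}  [new]
{q0,q1,q3} --b--> {q0,q1,q2,q3}  [seen]
{q0,q1,q2,q3} --a--> {q0,q1,q2,q3}  [seen]
{q0,q1,q2,q3} --b--> {q0,q1,q2,q3}  [seen]
Reachable DFA states: {q0}, {q0,q1,q3}, {q0,q1,q2,q3}.
{q2} is not among them.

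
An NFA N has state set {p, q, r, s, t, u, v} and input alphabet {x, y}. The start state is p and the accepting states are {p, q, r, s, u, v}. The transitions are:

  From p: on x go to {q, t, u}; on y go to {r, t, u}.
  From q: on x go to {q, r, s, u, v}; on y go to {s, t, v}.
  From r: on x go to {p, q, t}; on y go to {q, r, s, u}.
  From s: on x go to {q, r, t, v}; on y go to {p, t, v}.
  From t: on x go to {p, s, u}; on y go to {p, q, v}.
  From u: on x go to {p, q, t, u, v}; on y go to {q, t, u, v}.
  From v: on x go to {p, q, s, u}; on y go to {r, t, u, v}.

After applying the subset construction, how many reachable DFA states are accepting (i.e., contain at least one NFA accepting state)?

5

Start state of the DFA: {p}.
{p} --x--> {q, t, u}  [new]
{p} --y--> {r, t, u}  [new]
{q, t, u} --x--> {p, q, r, s, t, u, v}  [new]
{q, t, u} --y--> {p, q, s, t, u, v}  [new]
{r, t, u} --x--> {p, q, s, t, u, v}  [seen]
{r, t, u} --y--> {p, q, r, s, t, u, v}  [seen]
{p, q, r, s, t, u, v} --x--> {p, q, r, s, t, u, v}  [seen]
{p, q, r, s, t, u, v} --y--> {p, q, r, s, t, u, v}  [seen]
{p, q, s, t, u, v} --x--> {p, q, r, s, t, u, v}  [seen]
{p, q, s, t, u, v} --y--> {p, q, r, s, t, u, v}  [seen]
Reachable DFA states: {p}, {q, t, u}, {r, t, u}, {p, q, r, s, t, u, v}, {p, q, s, t, u, v}.
Accepting DFA states (contain an NFA accepting state): {p}, {q, t, u}, {r, t, u}, {p, q, r, s, t, u, v}, {p, q, s, t, u, v}.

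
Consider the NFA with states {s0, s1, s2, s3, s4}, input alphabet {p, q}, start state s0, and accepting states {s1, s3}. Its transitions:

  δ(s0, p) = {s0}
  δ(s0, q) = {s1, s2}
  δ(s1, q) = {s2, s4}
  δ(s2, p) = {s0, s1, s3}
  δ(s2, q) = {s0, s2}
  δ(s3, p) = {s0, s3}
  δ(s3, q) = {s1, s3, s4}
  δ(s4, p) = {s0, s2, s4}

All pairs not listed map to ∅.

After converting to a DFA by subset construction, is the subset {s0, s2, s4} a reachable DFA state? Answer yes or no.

Start state of the DFA: {s0}.
{s0} --p--> {s0}  [seen]
{s0} --q--> {s1, s2}  [new]
{s1, s2} --p--> {s0, s1, s3}  [new]
{s1, s2} --q--> {s0, s2, s4}  [new]
{s0, s1, s3} --p--> {s0, s3}  [new]
{s0, s1, s3} --q--> {s1, s2, s3, s4}  [new]
{s0, s2, s4} --p--> {s0, s1, s2, s3, s4}  [new]
{s0, s2, s4} --q--> {s0, s1, s2}  [new]
{s0, s3} --p--> {s0, s3}  [seen]
{s0, s3} --q--> {s1, s2, s3, s4}  [seen]
{s1, s2, s3, s4} --p--> {s0, s1, s2, s3, s4}  [seen]
{s1, s2, s3, s4} --q--> {s0, s1, s2, s3, s4}  [seen]
{s0, s1, s2, s3, s4} --p--> {s0, s1, s2, s3, s4}  [seen]
{s0, s1, s2, s3, s4} --q--> {s0, s1, s2, s3, s4}  [seen]
{s0, s1, s2} --p--> {s0, s1, s3}  [seen]
{s0, s1, s2} --q--> {s0, s1, s2, s4}  [new]
{s0, s1, s2, s4} --p--> {s0, s1, s2, s3, s4}  [seen]
{s0, s1, s2, s4} --q--> {s0, s1, s2, s4}  [seen]
Reachable DFA states: {s0}, {s1, s2}, {s0, s1, s3}, {s0, s2, s4}, {s0, s3}, {s1, s2, s3, s4}, {s0, s1, s2, s3, s4}, {s0, s1, s2}, {s0, s1, s2, s4}.
{s0, s2, s4} is among them.

yes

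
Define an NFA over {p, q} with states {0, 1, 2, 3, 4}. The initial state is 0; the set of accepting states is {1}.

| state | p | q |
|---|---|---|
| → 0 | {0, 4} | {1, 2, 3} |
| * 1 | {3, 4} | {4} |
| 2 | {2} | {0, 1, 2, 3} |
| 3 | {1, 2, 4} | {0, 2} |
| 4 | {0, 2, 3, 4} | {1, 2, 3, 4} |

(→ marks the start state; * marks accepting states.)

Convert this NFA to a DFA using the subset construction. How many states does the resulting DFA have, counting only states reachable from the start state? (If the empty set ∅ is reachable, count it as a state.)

6

Start state of the DFA: {0}.
{0} --p--> {0, 4}  [new]
{0} --q--> {1, 2, 3}  [new]
{0, 4} --p--> {0, 2, 3, 4}  [new]
{0, 4} --q--> {1, 2, 3, 4}  [new]
{1, 2, 3} --p--> {1, 2, 3, 4}  [seen]
{1, 2, 3} --q--> {0, 1, 2, 3, 4}  [new]
{0, 2, 3, 4} --p--> {0, 1, 2, 3, 4}  [seen]
{0, 2, 3, 4} --q--> {0, 1, 2, 3, 4}  [seen]
{1, 2, 3, 4} --p--> {0, 1, 2, 3, 4}  [seen]
{1, 2, 3, 4} --q--> {0, 1, 2, 3, 4}  [seen]
{0, 1, 2, 3, 4} --p--> {0, 1, 2, 3, 4}  [seen]
{0, 1, 2, 3, 4} --q--> {0, 1, 2, 3, 4}  [seen]
Reachable DFA states: {0}, {0, 4}, {1, 2, 3}, {0, 2, 3, 4}, {1, 2, 3, 4}, {0, 1, 2, 3, 4}.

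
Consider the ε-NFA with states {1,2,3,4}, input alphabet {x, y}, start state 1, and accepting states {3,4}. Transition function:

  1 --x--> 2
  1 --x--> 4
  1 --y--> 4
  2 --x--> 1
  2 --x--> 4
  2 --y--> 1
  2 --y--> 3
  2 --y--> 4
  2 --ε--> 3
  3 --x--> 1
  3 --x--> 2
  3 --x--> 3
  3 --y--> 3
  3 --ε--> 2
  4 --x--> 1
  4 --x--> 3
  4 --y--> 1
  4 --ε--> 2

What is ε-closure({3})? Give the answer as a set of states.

Begin with {3}.
3 →ε {2}; add 2.
ε-closure = {2,3}.

{2,3}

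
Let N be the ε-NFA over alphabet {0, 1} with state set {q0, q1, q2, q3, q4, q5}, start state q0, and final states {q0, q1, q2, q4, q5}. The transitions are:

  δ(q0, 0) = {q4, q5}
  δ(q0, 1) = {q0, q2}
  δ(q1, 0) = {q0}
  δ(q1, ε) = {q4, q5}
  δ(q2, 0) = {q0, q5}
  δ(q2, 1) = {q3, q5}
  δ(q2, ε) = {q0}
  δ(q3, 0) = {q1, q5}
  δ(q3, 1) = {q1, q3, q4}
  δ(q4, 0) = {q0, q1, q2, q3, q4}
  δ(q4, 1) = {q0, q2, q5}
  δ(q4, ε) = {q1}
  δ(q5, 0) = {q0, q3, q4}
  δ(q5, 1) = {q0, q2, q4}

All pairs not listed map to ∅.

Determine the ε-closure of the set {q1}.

{q1, q4, q5}

Begin with {q1}.
q1 →ε {q4, q5}; add q4, q5.
ε-closure = {q1, q4, q5}.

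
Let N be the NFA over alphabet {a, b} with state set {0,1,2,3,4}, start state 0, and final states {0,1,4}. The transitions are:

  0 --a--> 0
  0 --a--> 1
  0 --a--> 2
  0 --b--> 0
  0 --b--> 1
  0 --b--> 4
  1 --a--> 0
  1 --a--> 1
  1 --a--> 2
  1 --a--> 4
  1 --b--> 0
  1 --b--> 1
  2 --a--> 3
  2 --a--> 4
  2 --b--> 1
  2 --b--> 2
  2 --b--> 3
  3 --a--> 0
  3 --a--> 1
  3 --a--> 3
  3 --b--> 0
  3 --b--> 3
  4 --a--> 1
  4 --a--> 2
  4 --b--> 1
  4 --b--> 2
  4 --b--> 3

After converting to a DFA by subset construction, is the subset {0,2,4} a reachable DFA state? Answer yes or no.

Start state of the DFA: {0}.
{0} --a--> {0,1,2}  [new]
{0} --b--> {0,1,4}  [new]
{0,1,2} --a--> {0,1,2,3,4}  [new]
{0,1,2} --b--> {0,1,2,3,4}  [seen]
{0,1,4} --a--> {0,1,2,4}  [new]
{0,1,4} --b--> {0,1,2,3,4}  [seen]
{0,1,2,3,4} --a--> {0,1,2,3,4}  [seen]
{0,1,2,3,4} --b--> {0,1,2,3,4}  [seen]
{0,1,2,4} --a--> {0,1,2,3,4}  [seen]
{0,1,2,4} --b--> {0,1,2,3,4}  [seen]
Reachable DFA states: {0}, {0,1,2}, {0,1,4}, {0,1,2,3,4}, {0,1,2,4}.
{0,2,4} is not among them.

no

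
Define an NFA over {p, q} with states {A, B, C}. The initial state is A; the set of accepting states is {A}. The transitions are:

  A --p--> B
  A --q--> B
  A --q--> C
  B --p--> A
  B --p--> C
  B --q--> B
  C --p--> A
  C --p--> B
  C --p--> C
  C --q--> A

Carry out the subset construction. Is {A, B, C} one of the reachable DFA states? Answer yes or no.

yes

Start state of the DFA: {A}.
{A} --p--> {B}  [new]
{A} --q--> {B, C}  [new]
{B} --p--> {A, C}  [new]
{B} --q--> {B}  [seen]
{B, C} --p--> {A, B, C}  [new]
{B, C} --q--> {A, B}  [new]
{A, C} --p--> {A, B, C}  [seen]
{A, C} --q--> {A, B, C}  [seen]
{A, B, C} --p--> {A, B, C}  [seen]
{A, B, C} --q--> {A, B, C}  [seen]
{A, B} --p--> {A, B, C}  [seen]
{A, B} --q--> {B, C}  [seen]
Reachable DFA states: {A}, {B}, {B, C}, {A, C}, {A, B, C}, {A, B}.
{A, B, C} is among them.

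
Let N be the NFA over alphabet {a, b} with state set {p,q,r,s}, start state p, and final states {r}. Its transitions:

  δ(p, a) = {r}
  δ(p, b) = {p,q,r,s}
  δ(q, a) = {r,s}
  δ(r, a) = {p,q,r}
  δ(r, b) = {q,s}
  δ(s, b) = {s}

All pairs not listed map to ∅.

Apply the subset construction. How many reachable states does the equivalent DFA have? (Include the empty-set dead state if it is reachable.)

Start state of the DFA: {p}.
{p} --a--> {r}  [new]
{p} --b--> {p,q,r,s}  [new]
{r} --a--> {p,q,r}  [new]
{r} --b--> {q,s}  [new]
{p,q,r,s} --a--> {p,q,r,s}  [seen]
{p,q,r,s} --b--> {p,q,r,s}  [seen]
{p,q,r} --a--> {p,q,r,s}  [seen]
{p,q,r} --b--> {p,q,r,s}  [seen]
{q,s} --a--> {r,s}  [new]
{q,s} --b--> {s}  [new]
{r,s} --a--> {p,q,r}  [seen]
{r,s} --b--> {q,s}  [seen]
{s} --a--> ∅  [new]
{s} --b--> {s}  [seen]
∅ --a--> ∅  [seen]
∅ --b--> ∅  [seen]
Reachable DFA states: {p}, {r}, {p,q,r,s}, {p,q,r}, {q,s}, {r,s}, {s}, ∅.

8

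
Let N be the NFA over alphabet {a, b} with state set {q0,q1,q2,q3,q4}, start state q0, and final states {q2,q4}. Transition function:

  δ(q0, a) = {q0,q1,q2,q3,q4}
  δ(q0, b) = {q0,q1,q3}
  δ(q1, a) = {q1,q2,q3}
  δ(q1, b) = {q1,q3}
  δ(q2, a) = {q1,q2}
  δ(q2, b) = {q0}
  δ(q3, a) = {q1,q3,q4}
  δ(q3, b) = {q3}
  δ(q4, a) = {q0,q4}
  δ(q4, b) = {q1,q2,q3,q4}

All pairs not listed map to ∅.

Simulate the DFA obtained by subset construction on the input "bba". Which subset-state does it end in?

{q0,q1,q2,q3,q4}

Start: {q0}.
δ(q0,b) = {q0,q1,q3}.
Union: {q0,q1,q3}.
After b: {q0,q1,q3}.
δ(q0,b) = {q0,q1,q3}; δ(q1,b) = {q1,q3}; δ(q3,b) = {q3}.
Union: {q0,q1,q3}.
After b: {q0,q1,q3}.
δ(q0,a) = {q0,q1,q2,q3,q4}; δ(q1,a) = {q1,q2,q3}; δ(q3,a) = {q1,q3,q4}.
Union: {q0,q1,q2,q3,q4}.
After a: {q0,q1,q2,q3,q4}.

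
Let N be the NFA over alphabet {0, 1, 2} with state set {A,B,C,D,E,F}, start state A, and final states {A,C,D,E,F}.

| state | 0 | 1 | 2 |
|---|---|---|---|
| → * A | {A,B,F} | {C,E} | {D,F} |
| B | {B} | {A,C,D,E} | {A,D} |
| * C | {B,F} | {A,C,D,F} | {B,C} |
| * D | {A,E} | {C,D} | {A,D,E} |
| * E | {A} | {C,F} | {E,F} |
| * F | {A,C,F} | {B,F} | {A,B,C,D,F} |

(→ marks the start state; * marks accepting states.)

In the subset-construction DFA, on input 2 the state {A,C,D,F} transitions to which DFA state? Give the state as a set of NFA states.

δ(A,2) = {D,F}; δ(C,2) = {B,C}; δ(D,2) = {A,D,E}; δ(F,2) = {A,B,C,D,F}.
Union: {A,B,C,D,E,F}.

{A,B,C,D,E,F}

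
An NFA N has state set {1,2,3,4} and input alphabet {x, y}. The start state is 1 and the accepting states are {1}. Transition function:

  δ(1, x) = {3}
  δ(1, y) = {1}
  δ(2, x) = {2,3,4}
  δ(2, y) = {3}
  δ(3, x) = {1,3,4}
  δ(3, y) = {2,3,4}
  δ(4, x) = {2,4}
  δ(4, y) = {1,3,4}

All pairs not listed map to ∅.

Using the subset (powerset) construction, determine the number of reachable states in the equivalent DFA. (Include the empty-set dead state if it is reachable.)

5

Start state of the DFA: {1}.
{1} --x--> {3}  [new]
{1} --y--> {1}  [seen]
{3} --x--> {1,3,4}  [new]
{3} --y--> {2,3,4}  [new]
{1,3,4} --x--> {1,2,3,4}  [new]
{1,3,4} --y--> {1,2,3,4}  [seen]
{2,3,4} --x--> {1,2,3,4}  [seen]
{2,3,4} --y--> {1,2,3,4}  [seen]
{1,2,3,4} --x--> {1,2,3,4}  [seen]
{1,2,3,4} --y--> {1,2,3,4}  [seen]
Reachable DFA states: {1}, {3}, {1,3,4}, {2,3,4}, {1,2,3,4}.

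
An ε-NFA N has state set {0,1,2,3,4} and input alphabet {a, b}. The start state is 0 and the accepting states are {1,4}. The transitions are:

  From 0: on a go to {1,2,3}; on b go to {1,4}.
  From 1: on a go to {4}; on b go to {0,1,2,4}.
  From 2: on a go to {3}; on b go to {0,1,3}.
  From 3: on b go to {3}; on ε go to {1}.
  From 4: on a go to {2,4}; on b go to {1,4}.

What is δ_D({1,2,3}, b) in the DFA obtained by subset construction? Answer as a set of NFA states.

{0,1,2,3,4}

δ(1,b) = {0,1,2,4}; δ(2,b) = {0,1,3}; δ(3,b) = {3}.
Union: {0,1,2,3,4}.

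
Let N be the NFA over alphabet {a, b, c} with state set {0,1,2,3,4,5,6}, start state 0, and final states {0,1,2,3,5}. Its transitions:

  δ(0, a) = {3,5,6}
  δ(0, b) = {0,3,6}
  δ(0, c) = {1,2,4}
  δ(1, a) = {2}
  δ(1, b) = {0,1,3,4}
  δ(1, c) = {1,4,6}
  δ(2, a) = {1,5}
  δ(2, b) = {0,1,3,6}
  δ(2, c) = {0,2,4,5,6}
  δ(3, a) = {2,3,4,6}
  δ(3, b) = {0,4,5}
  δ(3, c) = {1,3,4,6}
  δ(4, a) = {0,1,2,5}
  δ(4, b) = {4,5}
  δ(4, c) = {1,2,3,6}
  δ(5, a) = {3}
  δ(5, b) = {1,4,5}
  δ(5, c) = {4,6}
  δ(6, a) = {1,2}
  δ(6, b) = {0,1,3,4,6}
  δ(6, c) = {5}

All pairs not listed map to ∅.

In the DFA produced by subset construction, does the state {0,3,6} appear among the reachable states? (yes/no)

yes

Start state of the DFA: {0}.
{0} --a--> {3,5,6}  [new]
{0} --b--> {0,3,6}  [new]
{0} --c--> {1,2,4}  [new]
{3,5,6} --a--> {1,2,3,4,6}  [new]
{3,5,6} --b--> {0,1,3,4,5,6}  [new]
{3,5,6} --c--> {1,3,4,5,6}  [new]
{0,3,6} --a--> {1,2,3,4,5,6}  [new]
{0,3,6} --b--> {0,1,3,4,5,6}  [seen]
{0,3,6} --c--> {1,2,3,4,5,6}  [seen]
{1,2,4} --a--> {0,1,2,5}  [new]
{1,2,4} --b--> {0,1,3,4,5,6}  [seen]
{1,2,4} --c--> {0,1,2,3,4,5,6}  [new]
{1,2,3,4,6} --a--> {0,1,2,3,4,5,6}  [seen]
{1,2,3,4,6} --b--> {0,1,3,4,5,6}  [seen]
{1,2,3,4,6} --c--> {0,1,2,3,4,5,6}  [seen]
{0,1,3,4,5,6} --a--> {0,1,2,3,4,5,6}  [seen]
{0,1,3,4,5,6} --b--> {0,1,3,4,5,6}  [seen]
{0,1,3,4,5,6} --c--> {1,2,3,4,5,6}  [seen]
{1,3,4,5,6} --a--> {0,1,2,3,4,5,6}  [seen]
{1,3,4,5,6} --b--> {0,1,3,4,5,6}  [seen]
{1,3,4,5,6} --c--> {1,2,3,4,5,6}  [seen]
{1,2,3,4,5,6} --a--> {0,1,2,3,4,5,6}  [seen]
{1,2,3,4,5,6} --b--> {0,1,3,4,5,6}  [seen]
{1,2,3,4,5,6} --c--> {0,1,2,3,4,5,6}  [seen]
{0,1,2,5} --a--> {1,2,3,5,6}  [new]
{0,1,2,5} --b--> {0,1,3,4,5,6}  [seen]
{0,1,2,5} --c--> {0,1,2,4,5,6}  [new]
{0,1,2,3,4,5,6} --a--> {0,1,2,3,4,5,6}  [seen]
{0,1,2,3,4,5,6} --b--> {0,1,3,4,5,6}  [seen]
{0,1,2,3,4,5,6} --c--> {0,1,2,3,4,5,6}  [seen]
{1,2,3,5,6} --a--> {1,2,3,4,5,6}  [seen]
{1,2,3,5,6} --b--> {0,1,3,4,5,6}  [seen]
{1,2,3,5,6} --c--> {0,1,2,3,4,5,6}  [seen]
{0,1,2,4,5,6} --a--> {0,1,2,3,5,6}  [new]
{0,1,2,4,5,6} --b--> {0,1,3,4,5,6}  [seen]
{0,1,2,4,5,6} --c--> {0,1,2,3,4,5,6}  [seen]
{0,1,2,3,5,6} --a--> {1,2,3,4,5,6}  [seen]
{0,1,2,3,5,6} --b--> {0,1,3,4,5,6}  [seen]
{0,1,2,3,5,6} --c--> {0,1,2,3,4,5,6}  [seen]
Reachable DFA states: {0}, {3,5,6}, {0,3,6}, {1,2,4}, {1,2,3,4,6}, {0,1,3,4,5,6}, {1,3,4,5,6}, {1,2,3,4,5,6}, {0,1,2,5}, {0,1,2,3,4,5,6}, {1,2,3,5,6}, {0,1,2,4,5,6}, {0,1,2,3,5,6}.
{0,3,6} is among them.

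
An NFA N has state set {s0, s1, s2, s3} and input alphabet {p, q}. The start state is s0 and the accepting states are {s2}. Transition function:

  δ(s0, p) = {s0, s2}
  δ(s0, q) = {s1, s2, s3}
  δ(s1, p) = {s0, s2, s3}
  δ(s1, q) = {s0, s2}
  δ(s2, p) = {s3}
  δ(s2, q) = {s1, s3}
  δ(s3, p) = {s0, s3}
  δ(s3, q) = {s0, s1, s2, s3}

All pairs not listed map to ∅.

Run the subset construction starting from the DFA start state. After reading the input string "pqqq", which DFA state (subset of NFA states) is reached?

{s0, s1, s2, s3}

Start: {s0}.
δ(s0,p) = {s0, s2}.
Union: {s0, s2}.
After p: {s0, s2}.
δ(s0,q) = {s1, s2, s3}; δ(s2,q) = {s1, s3}.
Union: {s1, s2, s3}.
After q: {s1, s2, s3}.
δ(s1,q) = {s0, s2}; δ(s2,q) = {s1, s3}; δ(s3,q) = {s0, s1, s2, s3}.
Union: {s0, s1, s2, s3}.
After q: {s0, s1, s2, s3}.
δ(s0,q) = {s1, s2, s3}; δ(s1,q) = {s0, s2}; δ(s2,q) = {s1, s3}; δ(s3,q) = {s0, s1, s2, s3}.
Union: {s0, s1, s2, s3}.
After q: {s0, s1, s2, s3}.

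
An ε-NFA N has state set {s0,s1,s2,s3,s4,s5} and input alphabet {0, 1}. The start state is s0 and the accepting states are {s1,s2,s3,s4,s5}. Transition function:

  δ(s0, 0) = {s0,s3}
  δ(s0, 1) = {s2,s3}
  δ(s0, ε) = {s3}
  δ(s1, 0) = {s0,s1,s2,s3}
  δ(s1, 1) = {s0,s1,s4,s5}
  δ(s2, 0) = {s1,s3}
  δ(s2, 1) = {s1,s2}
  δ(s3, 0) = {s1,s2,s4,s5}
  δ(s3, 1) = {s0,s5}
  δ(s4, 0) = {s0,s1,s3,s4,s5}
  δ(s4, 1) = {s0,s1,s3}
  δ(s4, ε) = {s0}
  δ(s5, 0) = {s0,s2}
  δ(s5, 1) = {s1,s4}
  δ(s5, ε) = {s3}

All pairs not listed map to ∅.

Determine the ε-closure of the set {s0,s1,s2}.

Begin with {s0,s1,s2}.
s0 →ε {s3}; add s3.
ε-closure = {s0,s1,s2,s3}.

{s0,s1,s2,s3}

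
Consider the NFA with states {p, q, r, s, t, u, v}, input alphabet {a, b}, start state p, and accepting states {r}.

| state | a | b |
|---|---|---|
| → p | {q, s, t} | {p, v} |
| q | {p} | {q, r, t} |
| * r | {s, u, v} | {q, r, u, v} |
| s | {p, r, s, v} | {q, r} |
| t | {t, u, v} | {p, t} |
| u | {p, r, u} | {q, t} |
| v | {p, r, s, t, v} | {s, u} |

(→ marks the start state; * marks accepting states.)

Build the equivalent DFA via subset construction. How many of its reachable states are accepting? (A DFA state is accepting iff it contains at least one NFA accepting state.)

5

Start state of the DFA: {p}.
{p} --a--> {q, s, t}  [new]
{p} --b--> {p, v}  [new]
{q, s, t} --a--> {p, r, s, t, u, v}  [new]
{q, s, t} --b--> {p, q, r, t}  [new]
{p, v} --a--> {p, q, r, s, t, v}  [new]
{p, v} --b--> {p, s, u, v}  [new]
{p, r, s, t, u, v} --a--> {p, q, r, s, t, u, v}  [new]
{p, r, s, t, u, v} --b--> {p, q, r, s, t, u, v}  [seen]
{p, q, r, t} --a--> {p, q, s, t, u, v}  [new]
{p, q, r, t} --b--> {p, q, r, t, u, v}  [new]
{p, q, r, s, t, v} --a--> {p, q, r, s, t, u, v}  [seen]
{p, q, r, s, t, v} --b--> {p, q, r, s, t, u, v}  [seen]
{p, s, u, v} --a--> {p, q, r, s, t, u, v}  [seen]
{p, s, u, v} --b--> {p, q, r, s, t, u, v}  [seen]
{p, q, r, s, t, u, v} --a--> {p, q, r, s, t, u, v}  [seen]
{p, q, r, s, t, u, v} --b--> {p, q, r, s, t, u, v}  [seen]
{p, q, s, t, u, v} --a--> {p, q, r, s, t, u, v}  [seen]
{p, q, s, t, u, v} --b--> {p, q, r, s, t, u, v}  [seen]
{p, q, r, t, u, v} --a--> {p, q, r, s, t, u, v}  [seen]
{p, q, r, t, u, v} --b--> {p, q, r, s, t, u, v}  [seen]
Reachable DFA states: {p}, {q, s, t}, {p, v}, {p, r, s, t, u, v}, {p, q, r, t}, {p, q, r, s, t, v}, {p, s, u, v}, {p, q, r, s, t, u, v}, {p, q, s, t, u, v}, {p, q, r, t, u, v}.
Accepting DFA states (contain an NFA accepting state): {p, r, s, t, u, v}, {p, q, r, t}, {p, q, r, s, t, v}, {p, q, r, s, t, u, v}, {p, q, r, t, u, v}.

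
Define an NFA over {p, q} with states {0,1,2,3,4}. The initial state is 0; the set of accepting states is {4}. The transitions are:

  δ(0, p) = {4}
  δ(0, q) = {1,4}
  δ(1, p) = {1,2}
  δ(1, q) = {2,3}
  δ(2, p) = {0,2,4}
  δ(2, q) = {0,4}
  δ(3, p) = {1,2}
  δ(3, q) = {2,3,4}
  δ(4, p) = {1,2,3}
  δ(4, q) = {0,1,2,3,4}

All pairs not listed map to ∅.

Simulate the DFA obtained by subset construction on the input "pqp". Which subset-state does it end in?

{0,1,2,3,4}

Start: {0}.
δ(0,p) = {4}.
Union: {4}.
After p: {4}.
δ(4,q) = {0,1,2,3,4}.
Union: {0,1,2,3,4}.
After q: {0,1,2,3,4}.
δ(0,p) = {4}; δ(1,p) = {1,2}; δ(2,p) = {0,2,4}; δ(3,p) = {1,2}; δ(4,p) = {1,2,3}.
Union: {0,1,2,3,4}.
After p: {0,1,2,3,4}.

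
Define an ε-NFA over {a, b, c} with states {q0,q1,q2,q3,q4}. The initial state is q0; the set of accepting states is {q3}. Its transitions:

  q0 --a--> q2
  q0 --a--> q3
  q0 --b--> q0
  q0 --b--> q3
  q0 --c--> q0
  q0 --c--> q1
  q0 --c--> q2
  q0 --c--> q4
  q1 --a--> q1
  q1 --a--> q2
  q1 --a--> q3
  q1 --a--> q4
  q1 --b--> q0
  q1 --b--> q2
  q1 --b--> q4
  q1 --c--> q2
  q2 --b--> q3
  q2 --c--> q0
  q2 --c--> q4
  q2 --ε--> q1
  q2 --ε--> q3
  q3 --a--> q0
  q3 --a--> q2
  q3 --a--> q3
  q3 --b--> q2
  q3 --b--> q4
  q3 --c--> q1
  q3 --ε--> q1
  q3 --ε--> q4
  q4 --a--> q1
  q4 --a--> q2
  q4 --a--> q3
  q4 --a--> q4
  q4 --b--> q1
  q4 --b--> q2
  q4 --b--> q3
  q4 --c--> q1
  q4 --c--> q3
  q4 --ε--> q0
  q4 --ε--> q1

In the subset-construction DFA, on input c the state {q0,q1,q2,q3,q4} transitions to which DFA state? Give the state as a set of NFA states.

{q0,q1,q2,q3,q4}

δ(q0,c) = {q0,q1,q2,q4}; δ(q1,c) = {q2}; δ(q2,c) = {q0,q4}; δ(q3,c) = {q1}; δ(q4,c) = {q1,q3}.
Union: {q0,q1,q2,q3,q4}.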